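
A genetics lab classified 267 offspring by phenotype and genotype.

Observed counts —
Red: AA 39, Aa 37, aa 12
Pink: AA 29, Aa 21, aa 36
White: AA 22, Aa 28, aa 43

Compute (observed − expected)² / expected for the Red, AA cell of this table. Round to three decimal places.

Row total (Red) = 88; column total (AA) = 90; N = 267.
Expected count E = 88 × 90 / 267 = 29.6629.
Contribution = (O − E)²/E = (39 − 29.6629)² / 29.6629 = 2.939.

2.939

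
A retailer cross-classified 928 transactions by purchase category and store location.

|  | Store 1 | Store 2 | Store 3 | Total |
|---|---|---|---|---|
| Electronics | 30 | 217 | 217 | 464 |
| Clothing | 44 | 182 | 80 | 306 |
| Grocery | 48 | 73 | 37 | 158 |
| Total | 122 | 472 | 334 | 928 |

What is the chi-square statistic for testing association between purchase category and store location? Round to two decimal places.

88.62

Grand total N = 928.
Expected counts (row total × column total / N):
  Electronics, Store 1: 464×122/928 = 61.0000
  Electronics, Store 2: 464×472/928 = 236.0000
  Electronics, Store 3: 464×334/928 = 167.0000
  Clothing, Store 1: 306×122/928 = 40.2284
  Clothing, Store 2: 306×472/928 = 155.6379
  Clothing, Store 3: 306×334/928 = 110.1336
  Grocery, Store 1: 158×122/928 = 20.7716
  Grocery, Store 2: 158×472/928 = 80.3621
  Grocery, Store 3: 158×334/928 = 56.8664
Contributions (O − E)²/E:
  (30 − 61.0000)²/61.0000 = 15.7541
  (217 − 236.0000)²/236.0000 = 1.5297
  (217 − 167.0000)²/167.0000 = 14.9701
  (44 − 40.2284)²/40.2284 = 0.3536
  (182 − 155.6379)²/155.6379 = 4.4652
  (80 − 110.1336)²/110.1336 = 8.2448
  (48 − 20.7716)²/20.7716 = 35.6923
  (73 − 80.3621)²/80.3621 = 0.6745
  (37 − 56.8664)²/56.8664 = 6.9404
χ² = 15.7541 + 1.5297 + 14.9701 + 0.3536 + 4.4652 + 8.2448 + 35.6923 + 0.6745 + 6.9404 = 88.62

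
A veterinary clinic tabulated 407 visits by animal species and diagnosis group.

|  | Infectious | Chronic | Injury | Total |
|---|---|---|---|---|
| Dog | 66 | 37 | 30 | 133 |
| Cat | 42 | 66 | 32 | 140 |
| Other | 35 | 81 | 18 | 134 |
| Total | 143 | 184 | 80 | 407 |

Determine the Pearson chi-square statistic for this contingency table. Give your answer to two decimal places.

Grand total N = 407.
Expected counts (row total × column total / N):
  Dog, Infectious: 133×143/407 = 46.730
  Dog, Chronic: 133×184/407 = 60.128
  Dog, Injury: 133×80/407 = 26.143
  Cat, Infectious: 140×143/407 = 49.189
  Cat, Chronic: 140×184/407 = 63.292
  Cat, Injury: 140×80/407 = 27.518
  Other, Infectious: 134×143/407 = 47.081
  Other, Chronic: 134×184/407 = 60.580
  Other, Injury: 134×80/407 = 26.339
Contributions (O − E)²/E:
  (66 − 46.730)²/46.730 = 7.9463
  (37 − 60.128)²/60.128 = 8.8961
  (30 − 26.143)²/26.143 = 0.5690
  (42 − 49.189)²/49.189 = 1.0507
  (66 − 63.292)²/63.292 = 0.1159
  (32 − 27.518)²/27.518 = 0.7300
  (35 − 47.081)²/47.081 = 3.1000
  (81 − 60.580)²/60.580 = 6.8831
  (18 − 26.339)²/26.339 = 2.6402
χ² = 7.9463 + 8.8961 + 0.5690 + 1.0507 + 0.1159 + 0.7300 + 3.1000 + 6.8831 + 2.6402 = 31.93

31.93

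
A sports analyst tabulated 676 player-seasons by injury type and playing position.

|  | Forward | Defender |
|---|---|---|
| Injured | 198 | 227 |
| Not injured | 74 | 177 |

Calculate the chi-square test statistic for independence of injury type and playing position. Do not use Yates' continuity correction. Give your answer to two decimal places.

19.20

Row totals: 425, 251. Column totals: 272, 404. Grand total N = 676.
Expected counts (row total × column total / N):
  Injured, Forward: 425×272/676 = 171.006
  Injured, Defender: 425×404/676 = 253.994
  Not injured, Forward: 251×272/676 = 100.994
  Not injured, Defender: 251×404/676 = 150.006
Contributions (O − E)²/E:
  (198 − 171.006)²/171.006 = 4.2611
  (227 − 253.994)²/253.994 = 2.8689
  (74 − 100.994)²/100.994 = 7.2150
  (177 − 150.006)²/150.006 = 4.8576
χ² = 4.2611 + 2.8689 + 7.2150 + 4.8576 = 19.20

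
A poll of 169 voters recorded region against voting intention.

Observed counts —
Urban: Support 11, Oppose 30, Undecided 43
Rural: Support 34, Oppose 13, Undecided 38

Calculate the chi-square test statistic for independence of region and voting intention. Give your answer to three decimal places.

18.780

Row totals: 84, 85. Column totals: 45, 43, 81. Grand total N = 169.
Expected counts (row total × column total / N):
  Urban, Support: 84×45/169 = 22.3669
  Urban, Oppose: 84×43/169 = 21.3728
  Urban, Undecided: 84×81/169 = 40.2604
  Rural, Support: 85×45/169 = 22.6331
  Rural, Oppose: 85×43/169 = 21.6272
  Rural, Undecided: 85×81/169 = 40.7396
Contributions (O − E)²/E:
  (11 − 22.3669)²/22.3669 = 5.7767
  (30 − 21.3728)²/21.3728 = 3.4824
  (43 − 40.2604)²/40.2604 = 0.1864
  (34 − 22.6331)²/22.6331 = 5.7087
  (13 − 21.6272)²/21.6272 = 3.4414
  (38 − 40.7396)²/40.7396 = 0.1842
χ² = 5.7767 + 3.4824 + 0.1864 + 5.7087 + 3.4414 + 0.1842 = 18.780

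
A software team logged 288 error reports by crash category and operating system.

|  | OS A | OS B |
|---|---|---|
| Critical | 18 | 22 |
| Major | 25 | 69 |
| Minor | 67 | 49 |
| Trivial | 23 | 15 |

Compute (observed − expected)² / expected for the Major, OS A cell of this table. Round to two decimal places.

7.81

Row total (Major) = 94; column total (OS A) = 133; N = 288.
Expected count E = 94 × 133 / 288 = 43.410.
Contribution = (O − E)²/E = (25 − 43.410)² / 43.410 = 7.81.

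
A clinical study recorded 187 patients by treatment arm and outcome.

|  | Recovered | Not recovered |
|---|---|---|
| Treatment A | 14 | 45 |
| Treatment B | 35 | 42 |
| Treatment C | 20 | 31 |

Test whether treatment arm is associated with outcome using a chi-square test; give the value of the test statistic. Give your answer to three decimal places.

Row totals: 59, 77, 51. Column totals: 69, 118. Grand total N = 187.
Expected counts (row total × column total / N):
  Treatment A, Recovered: 59×69/187 = 21.7701
  Treatment A, Not recovered: 59×118/187 = 37.2299
  Treatment B, Recovered: 77×69/187 = 28.4118
  Treatment B, Not recovered: 77×118/187 = 48.5882
  Treatment C, Recovered: 51×69/187 = 18.8182
  Treatment C, Not recovered: 51×118/187 = 32.1818
Contributions (O − E)²/E:
  (14 − 21.7701)²/21.7701 = 2.7733
  (45 − 37.2299)²/37.2299 = 1.6217
  (35 − 28.4118)²/28.4118 = 1.5277
  (42 − 48.5882)²/48.5882 = 0.8933
  (20 − 18.8182)²/18.8182 = 0.0742
  (31 − 32.1818)²/32.1818 = 0.0434
χ² = 2.7733 + 1.6217 + 1.5277 + 0.8933 + 0.0742 + 0.0434 = 6.934

6.934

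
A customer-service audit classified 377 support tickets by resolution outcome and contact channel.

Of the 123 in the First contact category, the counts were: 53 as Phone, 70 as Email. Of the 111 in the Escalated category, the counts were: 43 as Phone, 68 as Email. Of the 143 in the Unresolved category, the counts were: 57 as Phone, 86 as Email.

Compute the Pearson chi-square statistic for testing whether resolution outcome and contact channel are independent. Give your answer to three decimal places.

0.508

Row totals: 123, 111, 143. Column totals: 153, 224. Grand total N = 377.
Expected counts (row total × column total / N):
  First contact, Phone: 123×153/377 = 49.9178
  First contact, Email: 123×224/377 = 73.0822
  Escalated, Phone: 111×153/377 = 45.0477
  Escalated, Email: 111×224/377 = 65.9523
  Unresolved, Phone: 143×153/377 = 58.0345
  Unresolved, Email: 143×224/377 = 84.9655
Contributions (O − E)²/E:
  (53 − 49.9178)²/49.9178 = 0.1903
  (70 − 73.0822)²/73.0822 = 0.1300
  (43 − 45.0477)²/45.0477 = 0.0931
  (68 − 65.9523)²/65.9523 = 0.0636
  (57 − 58.0345)²/58.0345 = 0.0184
  (86 − 84.9655)²/84.9655 = 0.0126
χ² = 0.1903 + 0.1300 + 0.0931 + 0.0636 + 0.0184 + 0.0126 = 0.508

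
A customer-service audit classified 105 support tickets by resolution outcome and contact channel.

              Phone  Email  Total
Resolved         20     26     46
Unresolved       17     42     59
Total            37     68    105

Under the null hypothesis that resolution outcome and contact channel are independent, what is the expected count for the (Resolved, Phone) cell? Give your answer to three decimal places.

Row total (Resolved) = 46; column total (Phone) = 37; grand total N = 105.
Expected count = (row total × column total) / N = 46 × 37 / 105 = 16.210.

16.210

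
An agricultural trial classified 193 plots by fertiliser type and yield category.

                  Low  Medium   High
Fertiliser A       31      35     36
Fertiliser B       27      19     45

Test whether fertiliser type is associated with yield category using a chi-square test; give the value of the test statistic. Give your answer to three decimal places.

5.407

Row totals: 102, 91. Column totals: 58, 54, 81. Grand total N = 193.
Expected counts (row total × column total / N):
  Fertiliser A, Low: 102×58/193 = 30.6528
  Fertiliser A, Medium: 102×54/193 = 28.5389
  Fertiliser A, High: 102×81/193 = 42.8083
  Fertiliser B, Low: 91×58/193 = 27.3472
  Fertiliser B, Medium: 91×54/193 = 25.4611
  Fertiliser B, High: 91×81/193 = 38.1917
Contributions (O − E)²/E:
  (31 − 30.6528)²/30.6528 = 0.0039
  (35 − 28.5389)²/28.5389 = 1.4628
  (36 − 42.8083)²/42.8083 = 1.0828
  (27 − 27.3472)²/27.3472 = 0.0044
  (19 − 25.4611)²/25.4611 = 1.6396
  (45 − 38.1917)²/38.1917 = 1.2137
χ² = 0.0039 + 1.4628 + 1.0828 + 0.0044 + 1.6396 + 1.2137 = 5.407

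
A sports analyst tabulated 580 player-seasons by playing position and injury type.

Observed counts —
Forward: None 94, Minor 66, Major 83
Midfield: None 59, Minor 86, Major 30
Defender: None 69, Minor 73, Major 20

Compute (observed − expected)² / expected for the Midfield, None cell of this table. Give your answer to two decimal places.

Row total (Midfield) = 175; column total (None) = 222; N = 580.
Expected count E = 175 × 222 / 580 = 66.983.
Contribution = (O − E)²/E = (59 − 66.983)² / 66.983 = 0.95.

0.95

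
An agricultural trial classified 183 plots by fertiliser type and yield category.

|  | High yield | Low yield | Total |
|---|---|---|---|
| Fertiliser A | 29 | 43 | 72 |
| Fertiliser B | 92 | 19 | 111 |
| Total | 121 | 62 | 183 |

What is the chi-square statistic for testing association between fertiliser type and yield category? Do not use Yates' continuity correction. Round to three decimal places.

Grand total N = 183.
Expected counts (row total × column total / N):
  Fertiliser A, High yield: 72×121/183 = 47.6066
  Fertiliser A, Low yield: 72×62/183 = 24.3934
  Fertiliser B, High yield: 111×121/183 = 73.3934
  Fertiliser B, Low yield: 111×62/183 = 37.6066
Contributions (O − E)²/E:
  (29 − 47.6066)²/47.6066 = 7.2722
  (43 − 24.3934)²/24.3934 = 14.1926
  (92 − 73.3934)²/73.3934 = 4.7171
  (19 − 37.6066)²/37.6066 = 9.2060
χ² = 7.2722 + 14.1926 + 4.7171 + 9.2060 = 35.388

35.388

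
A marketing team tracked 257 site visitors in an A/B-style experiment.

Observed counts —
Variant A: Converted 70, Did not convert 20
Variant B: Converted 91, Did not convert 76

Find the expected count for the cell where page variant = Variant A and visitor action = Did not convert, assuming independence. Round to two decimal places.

33.62

Row total (Variant A) = 90; column total (Did not convert) = 96; grand total N = 257.
Expected count = (row total × column total) / N = 90 × 96 / 257 = 33.62.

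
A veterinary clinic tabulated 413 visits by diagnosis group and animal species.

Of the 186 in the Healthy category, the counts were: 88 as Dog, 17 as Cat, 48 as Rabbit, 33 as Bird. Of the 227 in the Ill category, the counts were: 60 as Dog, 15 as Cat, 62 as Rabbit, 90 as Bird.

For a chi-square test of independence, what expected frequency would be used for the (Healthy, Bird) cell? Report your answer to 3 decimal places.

Row total (Healthy) = 186; column total (Bird) = 123; grand total N = 413.
Expected count = (row total × column total) / N = 186 × 123 / 413 = 55.395.

55.395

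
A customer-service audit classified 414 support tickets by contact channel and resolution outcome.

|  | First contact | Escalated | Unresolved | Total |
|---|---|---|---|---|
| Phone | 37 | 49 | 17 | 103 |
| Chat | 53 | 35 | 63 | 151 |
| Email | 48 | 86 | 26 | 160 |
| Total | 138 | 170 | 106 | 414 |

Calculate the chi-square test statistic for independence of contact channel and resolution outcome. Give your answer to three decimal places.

Grand total N = 414.
Expected counts (row total × column total / N):
  Phone, First contact: 103×138/414 = 34.3333
  Phone, Escalated: 103×170/414 = 42.2947
  Phone, Unresolved: 103×106/414 = 26.3720
  Chat, First contact: 151×138/414 = 50.3333
  Chat, Escalated: 151×170/414 = 62.0048
  Chat, Unresolved: 151×106/414 = 38.6618
  Email, First contact: 160×138/414 = 53.3333
  Email, Escalated: 160×170/414 = 65.7005
  Email, Unresolved: 160×106/414 = 40.9662
Contributions (O − E)²/E:
  (37 − 34.3333)²/34.3333 = 0.2071
  (49 − 42.2947)²/42.2947 = 1.0630
  (17 − 26.3720)²/26.3720 = 3.3306
  (53 − 50.3333)²/50.3333 = 0.1413
  (35 − 62.0048)²/62.0048 = 11.7613
  (63 − 38.6618)²/38.6618 = 15.3213
  (48 − 53.3333)²/53.3333 = 0.5333
  (86 − 65.7005)²/65.7005 = 6.2719
  (26 − 40.9662)²/40.9662 = 5.4676
χ² = 0.2071 + 1.0630 + 3.3306 + 0.1413 + 11.7613 + 15.3213 + 0.5333 + 6.2719 + 5.4676 = 44.097

44.097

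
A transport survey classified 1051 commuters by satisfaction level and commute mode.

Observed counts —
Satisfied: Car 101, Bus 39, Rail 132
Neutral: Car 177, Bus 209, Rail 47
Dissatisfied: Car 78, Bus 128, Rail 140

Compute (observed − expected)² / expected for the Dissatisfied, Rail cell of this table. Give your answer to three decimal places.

11.653

Row total (Dissatisfied) = 346; column total (Rail) = 319; N = 1051.
Expected count E = 346 × 319 / 1051 = 105.0181.
Contribution = (O − E)²/E = (140 − 105.0181)² / 105.0181 = 11.653.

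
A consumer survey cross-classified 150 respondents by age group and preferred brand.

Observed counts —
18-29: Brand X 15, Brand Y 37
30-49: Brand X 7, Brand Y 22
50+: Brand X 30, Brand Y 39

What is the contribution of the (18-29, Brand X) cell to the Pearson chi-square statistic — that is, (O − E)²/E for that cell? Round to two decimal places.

0.51

Row total (18-29) = 52; column total (Brand X) = 52; N = 150.
Expected count E = 52 × 52 / 150 = 18.027.
Contribution = (O − E)²/E = (15 − 18.027)² / 18.027 = 0.51.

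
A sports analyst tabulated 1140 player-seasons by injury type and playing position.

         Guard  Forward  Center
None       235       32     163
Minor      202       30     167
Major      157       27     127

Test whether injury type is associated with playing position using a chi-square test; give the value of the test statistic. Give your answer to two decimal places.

2.14

Row totals: 430, 399, 311. Column totals: 594, 89, 457. Grand total N = 1140.
Expected counts (row total × column total / N):
  None, Guard: 430×594/1140 = 224.053
  None, Forward: 430×89/1140 = 33.570
  None, Center: 430×457/1140 = 172.377
  Minor, Guard: 399×594/1140 = 207.900
  Minor, Forward: 399×89/1140 = 31.150
  Minor, Center: 399×457/1140 = 159.950
  Major, Guard: 311×594/1140 = 162.047
  Major, Forward: 311×89/1140 = 24.280
  Major, Center: 311×457/1140 = 124.673
Contributions (O − E)²/E:
  (235 − 224.053)²/224.053 = 0.5349
  (32 − 33.570)²/33.570 = 0.0734
  (163 − 172.377)²/172.377 = 0.5101
  (202 − 207.900)²/207.900 = 0.1674
  (30 − 31.150)²/31.150 = 0.0425
  (167 − 159.950)²/159.950 = 0.3107
  (157 − 162.047)²/162.047 = 0.1572
  (27 − 24.280)²/24.280 = 0.3047
  (127 − 124.673)²/124.673 = 0.0434
χ² = 0.5349 + 0.0734 + 0.5101 + 0.1674 + 0.0425 + 0.3107 + 0.1572 + 0.3047 + 0.0434 = 2.14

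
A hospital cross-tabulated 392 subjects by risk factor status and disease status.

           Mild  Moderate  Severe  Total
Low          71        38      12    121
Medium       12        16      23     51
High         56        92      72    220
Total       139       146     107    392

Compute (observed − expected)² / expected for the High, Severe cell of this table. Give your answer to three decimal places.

2.378

Row total (High) = 220; column total (Severe) = 107; N = 392.
Expected count E = 220 × 107 / 392 = 60.0510.
Contribution = (O − E)²/E = (72 − 60.0510)² / 60.0510 = 2.378.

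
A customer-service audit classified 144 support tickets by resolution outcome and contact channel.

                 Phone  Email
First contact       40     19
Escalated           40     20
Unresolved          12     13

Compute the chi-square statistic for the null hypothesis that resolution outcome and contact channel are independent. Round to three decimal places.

Row totals: 59, 60, 25. Column totals: 92, 52. Grand total N = 144.
Expected counts (row total × column total / N):
  First contact, Phone: 59×92/144 = 37.69444
  First contact, Email: 59×52/144 = 21.30556
  Escalated, Phone: 60×92/144 = 38.33333
  Escalated, Email: 60×52/144 = 21.66667
  Unresolved, Phone: 25×92/144 = 15.97222
  Unresolved, Email: 25×52/144 = 9.02778
Contributions (O − E)²/E:
  (40 − 37.69444)²/37.69444 = 0.1410
  (19 − 21.30556)²/21.30556 = 0.2495
  (40 − 38.33333)²/38.33333 = 0.0725
  (20 − 21.66667)²/21.66667 = 0.1282
  (12 − 15.97222)²/15.97222 = 0.9879
  (13 − 9.02778)²/9.02778 = 1.7478
χ² = 0.1410 + 0.2495 + 0.0725 + 0.1282 + 0.9879 + 1.7478 = 3.327

3.327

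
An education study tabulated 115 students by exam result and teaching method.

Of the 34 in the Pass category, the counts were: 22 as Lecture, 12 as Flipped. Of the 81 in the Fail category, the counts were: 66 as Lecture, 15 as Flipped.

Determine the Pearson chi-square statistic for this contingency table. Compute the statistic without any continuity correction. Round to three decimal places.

Row totals: 34, 81. Column totals: 88, 27. Grand total N = 115.
Expected counts (row total × column total / N):
  Pass, Lecture: 34×88/115 = 26.0174
  Pass, Flipped: 34×27/115 = 7.9826
  Fail, Lecture: 81×88/115 = 61.9826
  Fail, Flipped: 81×27/115 = 19.0174
Contributions (O − E)²/E:
  (22 − 26.0174)²/26.0174 = 0.6203
  (12 − 7.9826)²/7.9826 = 2.0218
  (66 − 61.9826)²/61.9826 = 0.2604
  (15 − 19.0174)²/19.0174 = 0.8487
χ² = 0.6203 + 2.0218 + 0.2604 + 0.8487 = 3.751

3.751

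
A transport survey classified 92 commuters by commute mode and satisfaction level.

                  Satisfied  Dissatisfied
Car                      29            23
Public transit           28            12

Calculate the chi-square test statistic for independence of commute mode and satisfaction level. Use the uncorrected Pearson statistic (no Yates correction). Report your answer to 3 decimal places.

1.943

Row totals: 52, 40. Column totals: 57, 35. Grand total N = 92.
Expected counts (row total × column total / N):
  Car, Satisfied: 52×57/92 = 32.2174
  Car, Dissatisfied: 52×35/92 = 19.7826
  Public transit, Satisfied: 40×57/92 = 24.7826
  Public transit, Dissatisfied: 40×35/92 = 15.2174
Contributions (O − E)²/E:
  (29 − 32.2174)²/32.2174 = 0.3213
  (23 − 19.7826)²/19.7826 = 0.5233
  (28 − 24.7826)²/24.7826 = 0.4177
  (12 − 15.2174)²/15.2174 = 0.6803
χ² = 0.3213 + 0.5233 + 0.4177 + 0.6803 = 1.943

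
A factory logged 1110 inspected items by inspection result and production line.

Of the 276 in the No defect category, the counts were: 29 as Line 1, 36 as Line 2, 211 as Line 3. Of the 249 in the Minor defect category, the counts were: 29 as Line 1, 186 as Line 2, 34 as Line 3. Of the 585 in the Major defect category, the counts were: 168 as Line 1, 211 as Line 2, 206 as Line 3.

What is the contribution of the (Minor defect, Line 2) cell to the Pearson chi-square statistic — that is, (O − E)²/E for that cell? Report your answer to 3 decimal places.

Row total (Minor defect) = 249; column total (Line 2) = 433; N = 1110.
Expected count E = 249 × 433 / 1110 = 97.132432.
Contribution = (O − E)²/E = (186 − 97.132432)² / 97.132432 = 81.306.

81.306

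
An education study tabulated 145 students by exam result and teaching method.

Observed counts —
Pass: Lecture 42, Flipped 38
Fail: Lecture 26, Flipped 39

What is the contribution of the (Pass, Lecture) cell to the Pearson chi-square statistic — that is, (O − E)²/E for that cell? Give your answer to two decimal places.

0.54

Row total (Pass) = 80; column total (Lecture) = 68; N = 145.
Expected count E = 80 × 68 / 145 = 37.517.
Contribution = (O − E)²/E = (42 − 37.517)² / 37.517 = 0.54.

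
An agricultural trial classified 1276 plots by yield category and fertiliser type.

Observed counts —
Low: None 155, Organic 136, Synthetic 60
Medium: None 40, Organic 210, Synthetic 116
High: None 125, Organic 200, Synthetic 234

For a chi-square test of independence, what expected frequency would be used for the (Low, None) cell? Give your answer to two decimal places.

Row total (Low) = 351; column total (None) = 320; grand total N = 1276.
Expected count = (row total × column total) / N = 351 × 320 / 1276 = 88.03.

88.03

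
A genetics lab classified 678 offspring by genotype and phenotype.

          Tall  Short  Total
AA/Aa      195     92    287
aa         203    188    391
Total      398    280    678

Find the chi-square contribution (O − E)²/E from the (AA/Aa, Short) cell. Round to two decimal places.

Row total (AA/Aa) = 287; column total (Short) = 280; N = 678.
Expected count E = 287 × 280 / 678 = 118.525.
Contribution = (O − E)²/E = (92 − 118.525)² / 118.525 = 5.94.

5.94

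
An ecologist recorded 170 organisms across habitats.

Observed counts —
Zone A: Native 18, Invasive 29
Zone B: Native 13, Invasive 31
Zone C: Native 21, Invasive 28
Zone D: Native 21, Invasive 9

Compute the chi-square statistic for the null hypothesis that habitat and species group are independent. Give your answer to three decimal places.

Row totals: 47, 44, 49, 30. Column totals: 73, 97. Grand total N = 170.
Expected counts (row total × column total / N):
  Zone A, Native: 47×73/170 = 20.1824
  Zone A, Invasive: 47×97/170 = 26.8176
  Zone B, Native: 44×73/170 = 18.8941
  Zone B, Invasive: 44×97/170 = 25.1059
  Zone C, Native: 49×73/170 = 21.0412
  Zone C, Invasive: 49×97/170 = 27.9588
  Zone D, Native: 30×73/170 = 12.8824
  Zone D, Invasive: 30×97/170 = 17.1176
Contributions (O − E)²/E:
  (18 − 20.1824)²/20.1824 = 0.2360
  (29 − 26.8176)²/26.8176 = 0.1776
  (13 − 18.8941)²/18.8941 = 1.8387
  (31 − 25.1059)²/25.1059 = 1.3838
  (21 − 21.0412)²/21.0412 = 0.0001
  (28 − 27.9588)²/27.9588 = 0.0001
  (21 − 12.8824)²/12.8824 = 5.1152
  (9 − 17.1176)²/17.1176 = 3.8496
χ² = 0.2360 + 0.1776 + 1.8387 + 1.3838 + 0.0001 + 0.0001 + 5.1152 + 3.8496 = 12.601

12.601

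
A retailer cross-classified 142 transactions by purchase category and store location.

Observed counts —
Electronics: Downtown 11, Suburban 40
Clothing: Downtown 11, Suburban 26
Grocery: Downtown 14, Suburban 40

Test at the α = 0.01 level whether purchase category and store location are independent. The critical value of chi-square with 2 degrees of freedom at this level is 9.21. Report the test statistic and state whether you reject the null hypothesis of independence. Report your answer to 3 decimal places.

Row totals: 51, 37, 54. Column totals: 36, 106. Grand total N = 142.
Expected counts (row total × column total / N):
  Electronics, Downtown: 51×36/142 = 12.9296
  Electronics, Suburban: 51×106/142 = 38.0704
  Clothing, Downtown: 37×36/142 = 9.3803
  Clothing, Suburban: 37×106/142 = 27.6197
  Grocery, Downtown: 54×36/142 = 13.6901
  Grocery, Suburban: 54×106/142 = 40.3099
Contributions (O − E)²/E:
  (11 − 12.9296)²/12.9296 = 0.2880
  (40 − 38.0704)²/38.0704 = 0.0978
  (11 − 9.3803)²/9.3803 = 0.2797
  (26 − 27.6197)²/27.6197 = 0.0950
  (14 − 13.6901)²/13.6901 = 0.0070
  (40 − 40.3099)²/40.3099 = 0.0024
χ² = 0.2880 + 0.0978 + 0.2797 + 0.0950 + 0.0070 + 0.0024 = 0.770
df = (3−1)(2−1) = 2. Since 0.770 < 9.21, fail to reject the null hypothesis of independence at α = 0.01.

0.770; fail to reject H₀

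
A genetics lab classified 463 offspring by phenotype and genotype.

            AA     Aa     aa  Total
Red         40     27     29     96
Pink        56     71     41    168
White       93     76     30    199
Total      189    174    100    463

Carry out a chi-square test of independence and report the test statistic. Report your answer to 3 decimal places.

Grand total N = 463.
Expected counts (row total × column total / N):
  Red, AA: 96×189/463 = 39.1879
  Red, Aa: 96×174/463 = 36.0778
  Red, aa: 96×100/463 = 20.7343
  Pink, AA: 168×189/463 = 68.5788
  Pink, Aa: 168×174/463 = 63.1361
  Pink, aa: 168×100/463 = 36.2851
  White, AA: 199×189/463 = 81.2333
  White, Aa: 199×174/463 = 74.7862
  White, aa: 199×100/463 = 42.9806
Contributions (O − E)²/E:
  (40 − 39.1879)²/39.1879 = 0.0168
  (27 − 36.0778)²/36.0778 = 2.2841
  (29 − 20.7343)²/20.7343 = 3.2951
  (56 − 68.5788)²/68.5788 = 2.3072
  (71 − 63.1361)²/63.1361 = 0.9795
  (41 − 36.2851)²/36.2851 = 0.6127
  (93 − 81.2333)²/81.2333 = 1.7044
  (76 − 74.7862)²/74.7862 = 0.0197
  (30 − 42.9806)²/42.9806 = 3.9203
χ² = 0.0168 + 2.2841 + 3.2951 + 2.3072 + 0.9795 + 0.6127 + 1.7044 + 0.0197 + 3.9203 = 15.140

15.140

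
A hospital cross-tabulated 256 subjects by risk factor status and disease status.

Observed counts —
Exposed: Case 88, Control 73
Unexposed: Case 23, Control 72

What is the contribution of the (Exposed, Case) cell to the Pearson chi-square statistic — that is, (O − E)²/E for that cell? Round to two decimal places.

Row total (Exposed) = 161; column total (Case) = 111; N = 256.
Expected count E = 161 × 111 / 256 = 69.809.
Contribution = (O − E)²/E = (88 − 69.809)² / 69.809 = 4.74.

4.74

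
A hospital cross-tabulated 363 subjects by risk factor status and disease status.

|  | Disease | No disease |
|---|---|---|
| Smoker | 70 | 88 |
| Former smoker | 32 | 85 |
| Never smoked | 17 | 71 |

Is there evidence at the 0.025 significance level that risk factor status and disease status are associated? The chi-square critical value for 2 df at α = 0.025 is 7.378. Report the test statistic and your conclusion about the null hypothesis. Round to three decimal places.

Row totals: 158, 117, 88. Column totals: 119, 244. Grand total N = 363.
Expected counts (row total × column total / N):
  Smoker, Disease: 158×119/363 = 51.7961
  Smoker, No disease: 158×244/363 = 106.2039
  Former smoker, Disease: 117×119/363 = 38.3554
  Former smoker, No disease: 117×244/363 = 78.6446
  Never smoked, Disease: 88×119/363 = 28.8485
  Never smoked, No disease: 88×244/363 = 59.1515
Contributions (O − E)²/E:
  (70 − 51.7961)²/51.7961 = 6.3978
  (88 − 106.2039)²/106.2039 = 3.1202
  (32 − 38.3554)²/38.3554 = 1.0531
  (85 − 78.6446)²/78.6446 = 0.5136
  (17 − 28.8485)²/28.8485 = 4.8664
  (71 − 59.1515)²/59.1515 = 2.3733
χ² = 6.3978 + 3.1202 + 1.0531 + 0.5136 + 4.8664 + 2.3733 = 18.324
df = (3−1)(2−1) = 2. Since 18.324 > 7.378, reject the null hypothesis of independence at α = 0.025.

18.324; reject H₀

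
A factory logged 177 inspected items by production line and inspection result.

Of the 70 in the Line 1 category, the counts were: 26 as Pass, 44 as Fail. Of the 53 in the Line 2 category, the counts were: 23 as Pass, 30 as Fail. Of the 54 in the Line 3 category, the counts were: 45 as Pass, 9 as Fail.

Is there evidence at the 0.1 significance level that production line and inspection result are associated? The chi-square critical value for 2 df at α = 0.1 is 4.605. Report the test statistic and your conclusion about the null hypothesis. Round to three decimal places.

Row totals: 70, 53, 54. Column totals: 94, 83. Grand total N = 177.
Expected counts (row total × column total / N):
  Line 1, Pass: 70×94/177 = 37.1751
  Line 1, Fail: 70×83/177 = 32.8249
  Line 2, Pass: 53×94/177 = 28.1469
  Line 2, Fail: 53×83/177 = 24.8531
  Line 3, Pass: 54×94/177 = 28.6780
  Line 3, Fail: 54×83/177 = 25.3220
Contributions (O − E)²/E:
  (26 − 37.1751)²/37.1751 = 3.3593
  (44 − 32.8249)²/32.8249 = 3.8045
  (23 − 28.1469)²/28.1469 = 0.9412
  (30 − 24.8531)²/24.8531 = 1.0659
  (45 − 28.6780)²/28.6780 = 9.2896
  (9 − 25.3220)²/25.3220 = 10.5208
χ² = 3.3593 + 3.8045 + 0.9412 + 1.0659 + 9.2896 + 10.5208 = 28.981
df = (3−1)(2−1) = 2. Since 28.981 > 4.605, reject the null hypothesis of independence at α = 0.1.

28.981; reject H₀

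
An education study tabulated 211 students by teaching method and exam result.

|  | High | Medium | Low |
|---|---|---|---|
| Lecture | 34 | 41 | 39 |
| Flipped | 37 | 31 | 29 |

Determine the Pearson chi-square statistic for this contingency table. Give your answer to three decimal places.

Row totals: 114, 97. Column totals: 71, 72, 68. Grand total N = 211.
Expected counts (row total × column total / N):
  Lecture, High: 114×71/211 = 38.3602
  Lecture, Medium: 114×72/211 = 38.9005
  Lecture, Low: 114×68/211 = 36.7393
  Flipped, High: 97×71/211 = 32.6398
  Flipped, Medium: 97×72/211 = 33.0995
  Flipped, Low: 97×68/211 = 31.2607
Contributions (O − E)²/E:
  (34 − 38.3602)²/38.3602 = 0.4956
  (41 − 38.9005)²/38.9005 = 0.1133
  (39 − 36.7393)²/36.7393 = 0.1391
  (37 − 32.6398)²/32.6398 = 0.5825
  (31 − 33.0995)²/33.0995 = 0.1332
  (29 − 31.2607)²/31.2607 = 0.1635
χ² = 0.4956 + 0.1133 + 0.1391 + 0.5825 + 0.1332 + 0.1635 = 1.627

1.627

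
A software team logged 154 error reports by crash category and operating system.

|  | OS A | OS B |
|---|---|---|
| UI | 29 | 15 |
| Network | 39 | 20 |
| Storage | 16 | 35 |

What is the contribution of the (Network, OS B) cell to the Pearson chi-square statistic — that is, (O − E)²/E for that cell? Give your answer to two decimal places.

1.73

Row total (Network) = 59; column total (OS B) = 70; N = 154.
Expected count E = 59 × 70 / 154 = 26.8182.
Contribution = (O − E)²/E = (20 − 26.8182)² / 26.8182 = 1.73.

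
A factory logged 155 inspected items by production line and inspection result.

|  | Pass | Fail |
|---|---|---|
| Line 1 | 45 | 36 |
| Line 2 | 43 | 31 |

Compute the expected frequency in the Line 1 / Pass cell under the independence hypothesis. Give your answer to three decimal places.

45.987

Row total (Line 1) = 81; column total (Pass) = 88; grand total N = 155.
Expected count = (row total × column total) / N = 81 × 88 / 155 = 45.987.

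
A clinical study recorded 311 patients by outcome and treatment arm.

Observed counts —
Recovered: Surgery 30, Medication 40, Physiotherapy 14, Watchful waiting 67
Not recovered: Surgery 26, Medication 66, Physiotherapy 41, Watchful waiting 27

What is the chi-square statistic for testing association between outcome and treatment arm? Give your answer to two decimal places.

Row totals: 151, 160. Column totals: 56, 106, 55, 94. Grand total N = 311.
Expected counts (row total × column total / N):
  Recovered, Surgery: 151×56/311 = 27.190
  Recovered, Medication: 151×106/311 = 51.466
  Recovered, Physiotherapy: 151×55/311 = 26.704
  Recovered, Watchful waiting: 151×94/311 = 45.640
  Not recovered, Surgery: 160×56/311 = 28.810
  Not recovered, Medication: 160×106/311 = 54.534
  Not recovered, Physiotherapy: 160×55/311 = 28.296
  Not recovered, Watchful waiting: 160×94/311 = 48.360
Contributions (O − E)²/E:
  (30 − 27.190)²/27.190 = 0.2904
  (40 − 51.466)²/51.466 = 2.5545
  (14 − 26.704)²/26.704 = 6.0437
  (67 − 45.640)²/45.640 = 9.9967
  (26 − 28.810)²/28.810 = 0.2741
  (66 − 54.534)²/54.534 = 2.4108
  (41 − 28.296)²/28.296 = 5.7037
  (27 − 48.360)²/48.360 = 9.4344
χ² = 0.2904 + 2.5545 + 6.0437 + 9.9967 + 0.2741 + 2.4108 + 5.7037 + 9.4344 = 36.71

36.71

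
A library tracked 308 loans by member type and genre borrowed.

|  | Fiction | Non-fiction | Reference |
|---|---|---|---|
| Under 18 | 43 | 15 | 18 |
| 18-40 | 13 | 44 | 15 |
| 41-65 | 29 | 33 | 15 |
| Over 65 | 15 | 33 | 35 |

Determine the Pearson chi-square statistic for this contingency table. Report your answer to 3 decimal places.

49.906

Row totals: 76, 72, 77, 83. Column totals: 100, 125, 83. Grand total N = 308.
Expected counts (row total × column total / N):
  Under 18, Fiction: 76×100/308 = 24.67532
  Under 18, Non-fiction: 76×125/308 = 30.84416
  Under 18, Reference: 76×83/308 = 20.48052
  18-40, Fiction: 72×100/308 = 23.37662
  18-40, Non-fiction: 72×125/308 = 29.22078
  18-40, Reference: 72×83/308 = 19.40260
  41-65, Fiction: 77×100/308 = 25.00000
  41-65, Non-fiction: 77×125/308 = 31.25000
  41-65, Reference: 77×83/308 = 20.75000
  Over 65, Fiction: 83×100/308 = 26.94805
  Over 65, Non-fiction: 83×125/308 = 33.68506
  Over 65, Reference: 83×83/308 = 22.36688
Contributions (O − E)²/E:
  (43 − 24.67532)²/24.67532 = 13.6085
  (15 − 30.84416)²/30.84416 = 8.1389
  (18 − 20.48052)²/20.48052 = 0.3004
  (13 − 23.37662)²/23.37662 = 4.6061
  (44 − 29.22078)²/29.22078 = 7.4750
  (15 − 19.40260)²/19.40260 = 0.9990
  (29 − 25.00000)²/25.00000 = 0.6400
  (33 − 31.25000)²/31.25000 = 0.0980
  (15 − 20.75000)²/20.75000 = 1.5934
  (15 − 26.94805)²/26.94805 = 5.2974
  (33 − 33.68506)²/33.68506 = 0.0139
  (35 − 22.36688)²/22.36688 = 7.1354
χ² = 13.6085 + 8.1389 + 0.3004 + 4.6061 + 7.4750 + 0.9990 + 0.6400 + 0.0980 + 1.5934 + 5.2974 + 0.0139 + 7.1354 = 49.906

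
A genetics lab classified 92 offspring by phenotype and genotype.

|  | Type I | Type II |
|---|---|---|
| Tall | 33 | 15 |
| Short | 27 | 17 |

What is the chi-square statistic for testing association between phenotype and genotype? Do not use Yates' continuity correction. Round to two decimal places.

Row totals: 48, 44. Column totals: 60, 32. Grand total N = 92.
Expected counts (row total × column total / N):
  Tall, Type I: 48×60/92 = 31.304
  Tall, Type II: 48×32/92 = 16.696
  Short, Type I: 44×60/92 = 28.696
  Short, Type II: 44×32/92 = 15.304
Contributions (O − E)²/E:
  (33 − 31.304)²/31.304 = 0.0919
  (15 − 16.696)²/16.696 = 0.1723
  (27 − 28.696)²/28.696 = 0.1002
  (17 − 15.304)²/15.304 = 0.1880
χ² = 0.0919 + 0.1723 + 0.1002 + 0.1880 = 0.55

0.55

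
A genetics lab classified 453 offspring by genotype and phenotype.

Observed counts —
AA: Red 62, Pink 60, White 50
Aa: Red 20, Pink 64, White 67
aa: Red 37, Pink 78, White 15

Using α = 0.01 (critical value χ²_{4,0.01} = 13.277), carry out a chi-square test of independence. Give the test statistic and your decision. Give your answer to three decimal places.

Row totals: 172, 151, 130. Column totals: 119, 202, 132. Grand total N = 453.
Expected counts (row total × column total / N):
  AA, Red: 172×119/453 = 45.1832
  AA, Pink: 172×202/453 = 76.6976
  AA, White: 172×132/453 = 50.1192
  Aa, Red: 151×119/453 = 39.6667
  Aa, Pink: 151×202/453 = 67.3333
  Aa, White: 151×132/453 = 44.0000
  aa, Red: 130×119/453 = 34.1501
  aa, Pink: 130×202/453 = 57.9691
  aa, White: 130×132/453 = 37.8808
Contributions (O − E)²/E:
  (62 − 45.1832)²/45.1832 = 6.2591
  (60 − 76.6976)²/76.6976 = 3.6352
  (50 − 50.1192)²/50.1192 = 0.0003
  (20 − 39.6667)²/39.6667 = 9.7507
  (64 − 67.3333)²/67.3333 = 0.1650
  (67 − 44.0000)²/44.0000 = 12.0227
  (37 − 34.1501)²/34.1501 = 0.2378
  (78 − 57.9691)²/57.9691 = 6.9216
  (15 − 37.8808)²/37.8808 = 13.8205
χ² = 6.2591 + 3.6352 + 0.0003 + 9.7507 + 0.1650 + 12.0227 + 0.2378 + 6.9216 + 13.8205 = 52.813
df = (3−1)(3−1) = 4. Since 52.813 > 13.277, reject the null hypothesis of independence at α = 0.01.

52.813; reject H₀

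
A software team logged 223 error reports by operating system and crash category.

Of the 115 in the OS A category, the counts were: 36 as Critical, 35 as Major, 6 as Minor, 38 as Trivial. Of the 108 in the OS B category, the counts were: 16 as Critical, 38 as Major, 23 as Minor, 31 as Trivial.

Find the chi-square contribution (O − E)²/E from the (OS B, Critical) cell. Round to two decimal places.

Row total (OS B) = 108; column total (Critical) = 52; N = 223.
Expected count E = 108 × 52 / 223 = 25.184.
Contribution = (O − E)²/E = (16 − 25.184)² / 25.184 = 3.35.

3.35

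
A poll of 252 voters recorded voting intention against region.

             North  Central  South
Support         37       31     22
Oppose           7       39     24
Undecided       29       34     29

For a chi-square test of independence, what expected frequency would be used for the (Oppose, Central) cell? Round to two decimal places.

28.89

Row total (Oppose) = 70; column total (Central) = 104; grand total N = 252.
Expected count = (row total × column total) / N = 70 × 104 / 252 = 28.89.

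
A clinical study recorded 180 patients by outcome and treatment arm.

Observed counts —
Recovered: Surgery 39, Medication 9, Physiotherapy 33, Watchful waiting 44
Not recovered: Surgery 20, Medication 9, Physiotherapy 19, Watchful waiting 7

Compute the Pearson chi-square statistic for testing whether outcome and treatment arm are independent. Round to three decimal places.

Row totals: 125, 55. Column totals: 59, 18, 52, 51. Grand total N = 180.
Expected counts (row total × column total / N):
  Recovered, Surgery: 125×59/180 = 40.9722
  Recovered, Medication: 125×18/180 = 12.5000
  Recovered, Physiotherapy: 125×52/180 = 36.1111
  Recovered, Watchful waiting: 125×51/180 = 35.4167
  Not recovered, Surgery: 55×59/180 = 18.0278
  Not recovered, Medication: 55×18/180 = 5.5000
  Not recovered, Physiotherapy: 55×52/180 = 15.8889
  Not recovered, Watchful waiting: 55×51/180 = 15.5833
Contributions (O − E)²/E:
  (39 − 40.9722)²/40.9722 = 0.0949
  (9 − 12.5000)²/12.5000 = 0.9800
  (33 − 36.1111)²/36.1111 = 0.2680
  (44 − 35.4167)²/35.4167 = 2.0802
  (20 − 18.0278)²/18.0278 = 0.2158
  (9 − 5.5000)²/5.5000 = 2.2273
  (19 − 15.8889)²/15.8889 = 0.6092
  (7 − 15.5833)²/15.5833 = 4.7277
χ² = 0.0949 + 0.9800 + 0.2680 + 2.0802 + 0.2158 + 2.2273 + 0.6092 + 4.7277 = 11.203

11.203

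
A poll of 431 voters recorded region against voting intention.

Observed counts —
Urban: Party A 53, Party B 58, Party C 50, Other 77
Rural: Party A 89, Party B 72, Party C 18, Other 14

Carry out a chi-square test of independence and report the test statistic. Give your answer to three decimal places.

65.322

Row totals: 238, 193. Column totals: 142, 130, 68, 91. Grand total N = 431.
Expected counts (row total × column total / N):
  Urban, Party A: 238×142/431 = 78.4130
  Urban, Party B: 238×130/431 = 71.7865
  Urban, Party C: 238×68/431 = 37.5499
  Urban, Other: 238×91/431 = 50.2506
  Rural, Party A: 193×142/431 = 63.5870
  Rural, Party B: 193×130/431 = 58.2135
  Rural, Party C: 193×68/431 = 30.4501
  Rural, Other: 193×91/431 = 40.7494
Contributions (O − E)²/E:
  (53 − 78.4130)²/78.4130 = 8.2361
  (58 − 71.7865)²/71.7865 = 2.6477
  (50 − 37.5499)²/37.5499 = 4.1280
  (77 − 50.2506)²/50.2506 = 14.2392
  (89 − 63.5870)²/63.5870 = 10.1565
  (72 − 58.2135)²/58.2135 = 3.2650
  (18 − 30.4501)²/30.4501 = 5.0905
  (14 − 40.7494)²/40.7494 = 17.5593
χ² = 8.2361 + 2.6477 + 4.1280 + 14.2392 + 10.1565 + 3.2650 + 5.0905 + 17.5593 = 65.322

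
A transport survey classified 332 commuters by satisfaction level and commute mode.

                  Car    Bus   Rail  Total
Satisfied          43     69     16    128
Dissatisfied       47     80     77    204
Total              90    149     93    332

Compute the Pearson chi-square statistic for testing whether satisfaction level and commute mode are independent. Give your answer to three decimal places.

24.908

Grand total N = 332.
Expected counts (row total × column total / N):
  Satisfied, Car: 128×90/332 = 34.6988
  Satisfied, Bus: 128×149/332 = 57.4458
  Satisfied, Rail: 128×93/332 = 35.8554
  Dissatisfied, Car: 204×90/332 = 55.3012
  Dissatisfied, Bus: 204×149/332 = 91.5542
  Dissatisfied, Rail: 204×93/332 = 57.1446
Contributions (O − E)²/E:
  (43 − 34.6988)²/34.6988 = 1.9859
  (69 − 57.4458)²/57.4458 = 2.3239
  (16 − 35.8554)²/35.8554 = 10.9952
  (47 − 55.3012)²/55.3012 = 1.2461
  (80 − 91.5542)²/91.5542 = 1.4581
  (77 − 57.1446)²/57.1446 = 6.8989
χ² = 1.9859 + 2.3239 + 10.9952 + 1.2461 + 1.4581 + 6.8989 = 24.908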